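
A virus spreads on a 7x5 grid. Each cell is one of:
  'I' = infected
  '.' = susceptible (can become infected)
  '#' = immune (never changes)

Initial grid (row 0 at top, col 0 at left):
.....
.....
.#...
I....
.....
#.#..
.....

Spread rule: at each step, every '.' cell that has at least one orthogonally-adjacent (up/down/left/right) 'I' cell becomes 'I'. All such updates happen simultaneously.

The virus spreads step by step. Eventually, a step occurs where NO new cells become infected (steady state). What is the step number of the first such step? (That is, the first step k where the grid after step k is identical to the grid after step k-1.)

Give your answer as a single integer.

Step 0 (initial): 1 infected
Step 1: +3 new -> 4 infected
Step 2: +3 new -> 7 infected
Step 3: +6 new -> 13 infected
Step 4: +6 new -> 19 infected
Step 5: +7 new -> 26 infected
Step 6: +4 new -> 30 infected
Step 7: +2 new -> 32 infected
Step 8: +0 new -> 32 infected

Answer: 8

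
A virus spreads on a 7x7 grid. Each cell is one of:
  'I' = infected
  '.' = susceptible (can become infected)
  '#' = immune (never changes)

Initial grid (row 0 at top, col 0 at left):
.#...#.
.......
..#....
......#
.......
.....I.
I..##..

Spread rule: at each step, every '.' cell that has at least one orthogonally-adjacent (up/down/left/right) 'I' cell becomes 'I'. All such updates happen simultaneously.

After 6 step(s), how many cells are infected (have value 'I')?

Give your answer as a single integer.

Step 0 (initial): 2 infected
Step 1: +6 new -> 8 infected
Step 2: +8 new -> 16 infected
Step 3: +6 new -> 22 infected
Step 4: +7 new -> 29 infected
Step 5: +6 new -> 35 infected
Step 6: +5 new -> 40 infected

Answer: 40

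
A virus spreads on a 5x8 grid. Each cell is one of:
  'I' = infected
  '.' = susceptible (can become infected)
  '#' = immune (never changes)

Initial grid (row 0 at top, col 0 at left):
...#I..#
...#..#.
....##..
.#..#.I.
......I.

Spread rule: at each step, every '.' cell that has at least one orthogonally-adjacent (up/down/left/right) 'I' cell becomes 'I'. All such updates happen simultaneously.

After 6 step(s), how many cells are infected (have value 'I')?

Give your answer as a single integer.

Answer: 23

Derivation:
Step 0 (initial): 3 infected
Step 1: +7 new -> 10 infected
Step 2: +4 new -> 14 infected
Step 3: +2 new -> 16 infected
Step 4: +2 new -> 18 infected
Step 5: +3 new -> 21 infected
Step 6: +2 new -> 23 infected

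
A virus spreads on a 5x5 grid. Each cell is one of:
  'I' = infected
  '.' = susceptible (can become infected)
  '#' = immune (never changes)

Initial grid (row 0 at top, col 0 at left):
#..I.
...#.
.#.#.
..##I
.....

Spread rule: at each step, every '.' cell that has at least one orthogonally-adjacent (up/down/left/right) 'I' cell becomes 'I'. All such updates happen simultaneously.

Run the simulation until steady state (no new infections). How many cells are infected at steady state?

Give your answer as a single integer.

Answer: 19

Derivation:
Step 0 (initial): 2 infected
Step 1: +4 new -> 6 infected
Step 2: +4 new -> 10 infected
Step 3: +3 new -> 13 infected
Step 4: +2 new -> 15 infected
Step 5: +3 new -> 18 infected
Step 6: +1 new -> 19 infected
Step 7: +0 new -> 19 infected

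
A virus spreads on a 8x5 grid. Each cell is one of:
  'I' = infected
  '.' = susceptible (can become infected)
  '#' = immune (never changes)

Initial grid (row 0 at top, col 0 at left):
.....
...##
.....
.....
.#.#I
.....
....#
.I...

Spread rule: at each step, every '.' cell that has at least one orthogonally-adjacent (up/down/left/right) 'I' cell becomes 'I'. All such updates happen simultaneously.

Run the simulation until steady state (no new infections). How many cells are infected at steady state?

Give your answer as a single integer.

Answer: 35

Derivation:
Step 0 (initial): 2 infected
Step 1: +5 new -> 7 infected
Step 2: +7 new -> 14 infected
Step 3: +6 new -> 20 infected
Step 4: +4 new -> 24 infected
Step 5: +3 new -> 27 infected
Step 6: +3 new -> 30 infected
Step 7: +3 new -> 33 infected
Step 8: +2 new -> 35 infected
Step 9: +0 new -> 35 infected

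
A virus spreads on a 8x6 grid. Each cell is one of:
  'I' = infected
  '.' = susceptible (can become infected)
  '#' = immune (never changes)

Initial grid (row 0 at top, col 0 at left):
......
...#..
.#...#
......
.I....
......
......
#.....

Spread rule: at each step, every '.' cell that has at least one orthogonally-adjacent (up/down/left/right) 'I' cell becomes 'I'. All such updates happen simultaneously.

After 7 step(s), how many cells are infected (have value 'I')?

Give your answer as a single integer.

Answer: 43

Derivation:
Step 0 (initial): 1 infected
Step 1: +4 new -> 5 infected
Step 2: +6 new -> 11 infected
Step 3: +8 new -> 19 infected
Step 4: +8 new -> 27 infected
Step 5: +8 new -> 35 infected
Step 6: +5 new -> 40 infected
Step 7: +3 new -> 43 infected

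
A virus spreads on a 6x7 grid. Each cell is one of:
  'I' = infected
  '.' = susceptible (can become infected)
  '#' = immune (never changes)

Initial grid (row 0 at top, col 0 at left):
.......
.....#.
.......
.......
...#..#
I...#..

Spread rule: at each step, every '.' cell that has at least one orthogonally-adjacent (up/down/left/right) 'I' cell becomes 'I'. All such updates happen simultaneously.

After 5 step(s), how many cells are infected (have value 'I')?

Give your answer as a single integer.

Answer: 17

Derivation:
Step 0 (initial): 1 infected
Step 1: +2 new -> 3 infected
Step 2: +3 new -> 6 infected
Step 3: +4 new -> 10 infected
Step 4: +3 new -> 13 infected
Step 5: +4 new -> 17 infected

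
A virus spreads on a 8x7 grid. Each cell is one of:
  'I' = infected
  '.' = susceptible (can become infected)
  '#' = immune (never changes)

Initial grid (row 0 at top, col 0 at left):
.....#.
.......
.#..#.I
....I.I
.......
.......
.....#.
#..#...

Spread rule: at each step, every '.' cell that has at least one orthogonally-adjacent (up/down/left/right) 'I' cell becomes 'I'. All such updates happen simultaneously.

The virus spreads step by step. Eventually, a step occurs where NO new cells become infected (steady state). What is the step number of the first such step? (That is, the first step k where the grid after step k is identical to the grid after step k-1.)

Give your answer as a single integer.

Step 0 (initial): 3 infected
Step 1: +6 new -> 9 infected
Step 2: +8 new -> 17 infected
Step 3: +9 new -> 26 infected
Step 4: +9 new -> 35 infected
Step 5: +7 new -> 42 infected
Step 6: +5 new -> 47 infected
Step 7: +3 new -> 50 infected
Step 8: +0 new -> 50 infected

Answer: 8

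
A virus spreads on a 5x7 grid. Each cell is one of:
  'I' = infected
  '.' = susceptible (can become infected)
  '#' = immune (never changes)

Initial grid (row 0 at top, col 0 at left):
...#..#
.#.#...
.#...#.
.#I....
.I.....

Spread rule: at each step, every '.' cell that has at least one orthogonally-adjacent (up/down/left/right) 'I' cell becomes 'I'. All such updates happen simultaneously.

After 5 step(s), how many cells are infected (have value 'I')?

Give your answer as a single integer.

Step 0 (initial): 2 infected
Step 1: +4 new -> 6 infected
Step 2: +5 new -> 11 infected
Step 3: +5 new -> 16 infected
Step 4: +5 new -> 21 infected
Step 5: +5 new -> 26 infected

Answer: 26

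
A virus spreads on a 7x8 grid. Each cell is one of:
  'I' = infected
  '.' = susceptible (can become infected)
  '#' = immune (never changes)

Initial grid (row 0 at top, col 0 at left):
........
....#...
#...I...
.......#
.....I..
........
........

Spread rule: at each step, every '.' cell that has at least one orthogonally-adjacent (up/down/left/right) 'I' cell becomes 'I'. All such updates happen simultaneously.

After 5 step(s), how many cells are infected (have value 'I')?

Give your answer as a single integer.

Step 0 (initial): 2 infected
Step 1: +7 new -> 9 infected
Step 2: +11 new -> 20 infected
Step 3: +12 new -> 32 infected
Step 4: +10 new -> 42 infected
Step 5: +7 new -> 49 infected

Answer: 49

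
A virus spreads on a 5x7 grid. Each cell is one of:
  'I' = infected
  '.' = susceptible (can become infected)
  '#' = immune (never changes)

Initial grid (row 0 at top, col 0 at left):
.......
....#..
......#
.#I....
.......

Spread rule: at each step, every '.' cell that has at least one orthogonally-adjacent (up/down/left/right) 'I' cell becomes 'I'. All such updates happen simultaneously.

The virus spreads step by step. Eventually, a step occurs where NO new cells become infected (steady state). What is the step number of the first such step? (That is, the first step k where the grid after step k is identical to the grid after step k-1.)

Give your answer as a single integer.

Step 0 (initial): 1 infected
Step 1: +3 new -> 4 infected
Step 2: +6 new -> 10 infected
Step 3: +8 new -> 18 infected
Step 4: +7 new -> 25 infected
Step 5: +4 new -> 29 infected
Step 6: +2 new -> 31 infected
Step 7: +1 new -> 32 infected
Step 8: +0 new -> 32 infected

Answer: 8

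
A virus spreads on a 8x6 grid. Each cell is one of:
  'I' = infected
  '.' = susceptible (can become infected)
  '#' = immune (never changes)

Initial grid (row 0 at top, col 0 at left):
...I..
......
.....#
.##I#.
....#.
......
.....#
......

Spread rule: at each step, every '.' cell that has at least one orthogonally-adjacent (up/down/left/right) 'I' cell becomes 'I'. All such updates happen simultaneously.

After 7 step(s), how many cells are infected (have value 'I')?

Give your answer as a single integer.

Answer: 42

Derivation:
Step 0 (initial): 2 infected
Step 1: +5 new -> 7 infected
Step 2: +8 new -> 15 infected
Step 3: +8 new -> 23 infected
Step 4: +8 new -> 31 infected
Step 5: +6 new -> 37 infected
Step 6: +4 new -> 41 infected
Step 7: +1 new -> 42 infected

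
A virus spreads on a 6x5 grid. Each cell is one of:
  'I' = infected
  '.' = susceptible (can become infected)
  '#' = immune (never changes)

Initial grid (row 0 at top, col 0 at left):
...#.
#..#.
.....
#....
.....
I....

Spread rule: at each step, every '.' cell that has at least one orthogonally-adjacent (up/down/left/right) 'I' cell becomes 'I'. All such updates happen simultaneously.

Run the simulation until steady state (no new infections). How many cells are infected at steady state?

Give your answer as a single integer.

Answer: 26

Derivation:
Step 0 (initial): 1 infected
Step 1: +2 new -> 3 infected
Step 2: +2 new -> 5 infected
Step 3: +3 new -> 8 infected
Step 4: +4 new -> 12 infected
Step 5: +5 new -> 17 infected
Step 6: +4 new -> 21 infected
Step 7: +3 new -> 24 infected
Step 8: +1 new -> 25 infected
Step 9: +1 new -> 26 infected
Step 10: +0 new -> 26 infected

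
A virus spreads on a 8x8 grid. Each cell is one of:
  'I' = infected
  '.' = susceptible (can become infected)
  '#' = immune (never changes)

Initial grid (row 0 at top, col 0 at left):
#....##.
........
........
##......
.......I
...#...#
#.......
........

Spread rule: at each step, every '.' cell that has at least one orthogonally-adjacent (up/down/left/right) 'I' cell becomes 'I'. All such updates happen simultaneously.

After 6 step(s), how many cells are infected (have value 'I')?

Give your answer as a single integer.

Answer: 36

Derivation:
Step 0 (initial): 1 infected
Step 1: +2 new -> 3 infected
Step 2: +4 new -> 7 infected
Step 3: +6 new -> 13 infected
Step 4: +9 new -> 22 infected
Step 5: +7 new -> 29 infected
Step 6: +7 new -> 36 infected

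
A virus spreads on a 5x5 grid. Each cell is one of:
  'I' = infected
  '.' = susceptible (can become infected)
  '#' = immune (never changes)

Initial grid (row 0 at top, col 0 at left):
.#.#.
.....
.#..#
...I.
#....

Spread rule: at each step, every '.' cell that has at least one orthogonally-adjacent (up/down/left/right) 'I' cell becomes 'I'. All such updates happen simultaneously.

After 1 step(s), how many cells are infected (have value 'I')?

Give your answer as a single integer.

Answer: 5

Derivation:
Step 0 (initial): 1 infected
Step 1: +4 new -> 5 infected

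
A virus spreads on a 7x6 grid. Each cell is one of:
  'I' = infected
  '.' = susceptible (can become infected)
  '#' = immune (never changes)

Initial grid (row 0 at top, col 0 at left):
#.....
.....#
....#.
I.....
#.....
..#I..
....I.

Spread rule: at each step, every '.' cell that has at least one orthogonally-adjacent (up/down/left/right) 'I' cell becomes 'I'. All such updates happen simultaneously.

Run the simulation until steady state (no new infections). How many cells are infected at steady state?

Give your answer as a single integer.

Step 0 (initial): 3 infected
Step 1: +6 new -> 9 infected
Step 2: +9 new -> 18 infected
Step 3: +7 new -> 25 infected
Step 4: +6 new -> 31 infected
Step 5: +4 new -> 35 infected
Step 6: +1 new -> 36 infected
Step 7: +1 new -> 37 infected
Step 8: +0 new -> 37 infected

Answer: 37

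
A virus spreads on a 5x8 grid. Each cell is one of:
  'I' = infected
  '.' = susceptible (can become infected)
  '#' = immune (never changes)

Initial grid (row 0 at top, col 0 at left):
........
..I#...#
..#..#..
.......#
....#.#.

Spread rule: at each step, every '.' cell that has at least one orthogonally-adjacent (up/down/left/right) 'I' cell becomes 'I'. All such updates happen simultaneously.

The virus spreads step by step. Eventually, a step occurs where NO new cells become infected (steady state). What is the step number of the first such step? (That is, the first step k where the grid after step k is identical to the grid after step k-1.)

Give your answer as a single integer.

Step 0 (initial): 1 infected
Step 1: +2 new -> 3 infected
Step 2: +4 new -> 7 infected
Step 3: +4 new -> 11 infected
Step 4: +5 new -> 16 infected
Step 5: +6 new -> 22 infected
Step 6: +5 new -> 27 infected
Step 7: +2 new -> 29 infected
Step 8: +3 new -> 32 infected
Step 9: +0 new -> 32 infected

Answer: 9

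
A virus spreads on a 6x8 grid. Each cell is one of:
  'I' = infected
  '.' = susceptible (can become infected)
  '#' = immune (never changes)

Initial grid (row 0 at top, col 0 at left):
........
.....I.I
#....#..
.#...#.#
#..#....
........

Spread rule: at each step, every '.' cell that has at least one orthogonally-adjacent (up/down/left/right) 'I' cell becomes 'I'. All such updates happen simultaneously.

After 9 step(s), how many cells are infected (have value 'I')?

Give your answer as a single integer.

Answer: 40

Derivation:
Step 0 (initial): 2 infected
Step 1: +5 new -> 7 infected
Step 2: +5 new -> 12 infected
Step 3: +5 new -> 17 infected
Step 4: +6 new -> 23 infected
Step 5: +8 new -> 31 infected
Step 6: +5 new -> 36 infected
Step 7: +2 new -> 38 infected
Step 8: +1 new -> 39 infected
Step 9: +1 new -> 40 infected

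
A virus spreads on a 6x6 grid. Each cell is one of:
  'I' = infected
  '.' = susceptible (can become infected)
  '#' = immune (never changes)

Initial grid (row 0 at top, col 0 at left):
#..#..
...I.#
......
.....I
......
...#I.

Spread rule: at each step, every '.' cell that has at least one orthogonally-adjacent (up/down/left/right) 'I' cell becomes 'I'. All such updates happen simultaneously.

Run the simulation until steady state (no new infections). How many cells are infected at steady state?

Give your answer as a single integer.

Answer: 32

Derivation:
Step 0 (initial): 3 infected
Step 1: +8 new -> 11 infected
Step 2: +7 new -> 18 infected
Step 3: +6 new -> 24 infected
Step 4: +4 new -> 28 infected
Step 5: +3 new -> 31 infected
Step 6: +1 new -> 32 infected
Step 7: +0 new -> 32 infected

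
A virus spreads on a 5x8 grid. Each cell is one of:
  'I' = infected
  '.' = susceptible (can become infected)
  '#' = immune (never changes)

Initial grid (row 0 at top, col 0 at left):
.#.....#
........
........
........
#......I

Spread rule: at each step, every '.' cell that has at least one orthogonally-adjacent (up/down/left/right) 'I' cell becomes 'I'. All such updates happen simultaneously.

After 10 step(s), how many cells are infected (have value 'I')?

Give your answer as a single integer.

Answer: 36

Derivation:
Step 0 (initial): 1 infected
Step 1: +2 new -> 3 infected
Step 2: +3 new -> 6 infected
Step 3: +4 new -> 10 infected
Step 4: +4 new -> 14 infected
Step 5: +5 new -> 19 infected
Step 6: +5 new -> 24 infected
Step 7: +4 new -> 28 infected
Step 8: +4 new -> 32 infected
Step 9: +3 new -> 35 infected
Step 10: +1 new -> 36 infected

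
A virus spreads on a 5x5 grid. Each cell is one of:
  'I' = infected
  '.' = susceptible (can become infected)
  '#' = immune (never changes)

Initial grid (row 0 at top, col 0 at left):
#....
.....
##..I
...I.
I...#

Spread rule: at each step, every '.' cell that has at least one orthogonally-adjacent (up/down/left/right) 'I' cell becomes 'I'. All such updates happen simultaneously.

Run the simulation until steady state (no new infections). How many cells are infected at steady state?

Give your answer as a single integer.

Answer: 21

Derivation:
Step 0 (initial): 3 infected
Step 1: +7 new -> 10 infected
Step 2: +5 new -> 15 infected
Step 3: +2 new -> 17 infected
Step 4: +2 new -> 19 infected
Step 5: +2 new -> 21 infected
Step 6: +0 new -> 21 infected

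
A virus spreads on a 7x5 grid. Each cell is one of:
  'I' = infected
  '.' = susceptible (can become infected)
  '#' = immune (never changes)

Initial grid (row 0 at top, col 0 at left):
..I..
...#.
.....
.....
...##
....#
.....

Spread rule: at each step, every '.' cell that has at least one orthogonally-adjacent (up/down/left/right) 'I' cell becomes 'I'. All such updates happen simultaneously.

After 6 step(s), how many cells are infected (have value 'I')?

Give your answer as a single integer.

Step 0 (initial): 1 infected
Step 1: +3 new -> 4 infected
Step 2: +4 new -> 8 infected
Step 3: +5 new -> 13 infected
Step 4: +5 new -> 18 infected
Step 5: +4 new -> 22 infected
Step 6: +4 new -> 26 infected

Answer: 26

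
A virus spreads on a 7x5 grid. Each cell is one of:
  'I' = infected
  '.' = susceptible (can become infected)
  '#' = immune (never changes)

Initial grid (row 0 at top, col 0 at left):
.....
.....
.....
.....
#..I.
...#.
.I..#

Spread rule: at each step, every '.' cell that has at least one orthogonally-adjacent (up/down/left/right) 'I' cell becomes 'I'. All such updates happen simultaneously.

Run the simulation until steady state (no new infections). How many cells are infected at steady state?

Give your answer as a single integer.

Answer: 32

Derivation:
Step 0 (initial): 2 infected
Step 1: +6 new -> 8 infected
Step 2: +8 new -> 16 infected
Step 3: +4 new -> 20 infected
Step 4: +5 new -> 25 infected
Step 5: +4 new -> 29 infected
Step 6: +2 new -> 31 infected
Step 7: +1 new -> 32 infected
Step 8: +0 new -> 32 infected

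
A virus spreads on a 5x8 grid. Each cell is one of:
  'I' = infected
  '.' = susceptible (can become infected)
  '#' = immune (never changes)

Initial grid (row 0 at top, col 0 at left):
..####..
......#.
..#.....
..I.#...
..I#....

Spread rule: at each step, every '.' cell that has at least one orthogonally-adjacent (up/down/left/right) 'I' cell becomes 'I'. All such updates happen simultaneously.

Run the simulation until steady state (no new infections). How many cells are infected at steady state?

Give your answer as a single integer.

Answer: 32

Derivation:
Step 0 (initial): 2 infected
Step 1: +3 new -> 5 infected
Step 2: +4 new -> 9 infected
Step 3: +4 new -> 13 infected
Step 4: +5 new -> 18 infected
Step 5: +4 new -> 22 infected
Step 6: +3 new -> 25 infected
Step 7: +4 new -> 29 infected
Step 8: +2 new -> 31 infected
Step 9: +1 new -> 32 infected
Step 10: +0 new -> 32 infected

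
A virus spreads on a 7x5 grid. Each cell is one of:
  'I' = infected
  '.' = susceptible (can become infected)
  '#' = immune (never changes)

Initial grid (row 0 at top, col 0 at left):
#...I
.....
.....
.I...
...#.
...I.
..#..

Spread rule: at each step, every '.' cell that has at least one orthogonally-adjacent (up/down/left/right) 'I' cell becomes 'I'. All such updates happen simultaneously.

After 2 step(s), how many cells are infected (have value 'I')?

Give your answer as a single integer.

Step 0 (initial): 3 infected
Step 1: +9 new -> 12 infected
Step 2: +12 new -> 24 infected

Answer: 24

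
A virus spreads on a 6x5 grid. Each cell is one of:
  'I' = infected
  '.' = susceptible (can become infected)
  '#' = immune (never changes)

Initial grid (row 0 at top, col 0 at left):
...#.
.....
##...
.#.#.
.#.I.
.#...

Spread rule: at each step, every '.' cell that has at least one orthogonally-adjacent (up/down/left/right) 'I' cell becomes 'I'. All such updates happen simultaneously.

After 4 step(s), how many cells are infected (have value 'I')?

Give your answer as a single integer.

Answer: 13

Derivation:
Step 0 (initial): 1 infected
Step 1: +3 new -> 4 infected
Step 2: +4 new -> 8 infected
Step 3: +2 new -> 10 infected
Step 4: +3 new -> 13 infected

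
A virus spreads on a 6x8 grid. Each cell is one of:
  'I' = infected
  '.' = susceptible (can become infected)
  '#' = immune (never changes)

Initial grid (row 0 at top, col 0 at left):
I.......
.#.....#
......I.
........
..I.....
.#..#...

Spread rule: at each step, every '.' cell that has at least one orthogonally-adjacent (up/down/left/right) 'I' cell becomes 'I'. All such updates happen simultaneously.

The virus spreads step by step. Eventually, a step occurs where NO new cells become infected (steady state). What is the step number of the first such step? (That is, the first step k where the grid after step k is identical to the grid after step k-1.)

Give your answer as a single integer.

Step 0 (initial): 3 infected
Step 1: +10 new -> 13 infected
Step 2: +14 new -> 27 infected
Step 3: +13 new -> 40 infected
Step 4: +4 new -> 44 infected
Step 5: +0 new -> 44 infected

Answer: 5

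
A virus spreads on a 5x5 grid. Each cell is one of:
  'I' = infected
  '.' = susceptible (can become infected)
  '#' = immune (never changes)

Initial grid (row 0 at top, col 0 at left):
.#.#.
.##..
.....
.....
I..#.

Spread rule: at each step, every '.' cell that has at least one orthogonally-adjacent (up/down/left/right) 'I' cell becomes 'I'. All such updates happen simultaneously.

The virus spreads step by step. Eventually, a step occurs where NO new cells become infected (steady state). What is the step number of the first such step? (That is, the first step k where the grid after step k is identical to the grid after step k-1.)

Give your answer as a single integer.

Step 0 (initial): 1 infected
Step 1: +2 new -> 3 infected
Step 2: +3 new -> 6 infected
Step 3: +3 new -> 9 infected
Step 4: +3 new -> 12 infected
Step 5: +2 new -> 14 infected
Step 6: +3 new -> 17 infected
Step 7: +1 new -> 18 infected
Step 8: +1 new -> 19 infected
Step 9: +0 new -> 19 infected

Answer: 9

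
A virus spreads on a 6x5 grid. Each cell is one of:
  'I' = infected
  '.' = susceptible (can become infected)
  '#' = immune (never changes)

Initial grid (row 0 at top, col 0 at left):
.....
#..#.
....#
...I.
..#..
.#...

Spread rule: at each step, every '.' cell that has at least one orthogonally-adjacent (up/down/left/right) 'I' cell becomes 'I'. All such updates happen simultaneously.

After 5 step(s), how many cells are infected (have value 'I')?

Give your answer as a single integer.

Step 0 (initial): 1 infected
Step 1: +4 new -> 5 infected
Step 2: +4 new -> 9 infected
Step 3: +6 new -> 15 infected
Step 4: +4 new -> 19 infected
Step 5: +3 new -> 22 infected

Answer: 22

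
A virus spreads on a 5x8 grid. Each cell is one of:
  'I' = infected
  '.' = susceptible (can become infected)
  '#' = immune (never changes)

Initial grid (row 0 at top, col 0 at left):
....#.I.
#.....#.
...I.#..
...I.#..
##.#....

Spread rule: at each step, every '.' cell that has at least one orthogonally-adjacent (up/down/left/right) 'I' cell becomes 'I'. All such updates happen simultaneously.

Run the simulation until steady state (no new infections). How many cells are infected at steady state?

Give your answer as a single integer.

Step 0 (initial): 3 infected
Step 1: +7 new -> 10 infected
Step 2: +9 new -> 19 infected
Step 3: +6 new -> 25 infected
Step 4: +4 new -> 29 infected
Step 5: +3 new -> 32 infected
Step 6: +0 new -> 32 infected

Answer: 32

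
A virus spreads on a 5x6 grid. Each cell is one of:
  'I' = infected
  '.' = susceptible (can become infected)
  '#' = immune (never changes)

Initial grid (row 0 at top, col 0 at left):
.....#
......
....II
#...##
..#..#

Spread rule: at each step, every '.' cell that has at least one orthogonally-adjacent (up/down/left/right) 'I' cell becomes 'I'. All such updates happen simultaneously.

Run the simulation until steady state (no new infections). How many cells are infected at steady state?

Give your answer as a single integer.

Step 0 (initial): 2 infected
Step 1: +3 new -> 5 infected
Step 2: +4 new -> 9 infected
Step 3: +5 new -> 14 infected
Step 4: +5 new -> 19 infected
Step 5: +3 new -> 22 infected
Step 6: +2 new -> 24 infected
Step 7: +0 new -> 24 infected

Answer: 24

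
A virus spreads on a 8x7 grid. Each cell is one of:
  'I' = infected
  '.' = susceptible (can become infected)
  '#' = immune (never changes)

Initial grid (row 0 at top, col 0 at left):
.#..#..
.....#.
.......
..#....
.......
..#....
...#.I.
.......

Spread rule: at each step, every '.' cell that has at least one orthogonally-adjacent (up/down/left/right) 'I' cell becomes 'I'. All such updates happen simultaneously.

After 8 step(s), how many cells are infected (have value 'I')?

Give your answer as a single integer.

Answer: 45

Derivation:
Step 0 (initial): 1 infected
Step 1: +4 new -> 5 infected
Step 2: +5 new -> 10 infected
Step 3: +5 new -> 15 infected
Step 4: +5 new -> 20 infected
Step 5: +6 new -> 26 infected
Step 6: +6 new -> 32 infected
Step 7: +7 new -> 39 infected
Step 8: +6 new -> 45 infected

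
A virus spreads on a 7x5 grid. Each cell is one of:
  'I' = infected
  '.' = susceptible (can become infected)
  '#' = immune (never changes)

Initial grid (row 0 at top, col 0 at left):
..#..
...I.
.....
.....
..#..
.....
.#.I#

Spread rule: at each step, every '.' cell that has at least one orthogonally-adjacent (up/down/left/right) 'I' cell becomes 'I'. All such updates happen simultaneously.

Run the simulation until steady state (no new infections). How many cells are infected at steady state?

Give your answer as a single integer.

Answer: 31

Derivation:
Step 0 (initial): 2 infected
Step 1: +6 new -> 8 infected
Step 2: +8 new -> 16 infected
Step 3: +7 new -> 23 infected
Step 4: +5 new -> 28 infected
Step 5: +3 new -> 31 infected
Step 6: +0 new -> 31 infected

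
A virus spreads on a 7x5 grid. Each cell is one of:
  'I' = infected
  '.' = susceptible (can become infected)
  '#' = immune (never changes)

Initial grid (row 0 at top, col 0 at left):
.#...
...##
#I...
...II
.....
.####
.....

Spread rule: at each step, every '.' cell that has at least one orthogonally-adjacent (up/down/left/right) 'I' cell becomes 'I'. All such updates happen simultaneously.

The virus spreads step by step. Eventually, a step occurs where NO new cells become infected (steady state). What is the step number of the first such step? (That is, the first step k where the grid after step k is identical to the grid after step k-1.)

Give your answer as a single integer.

Answer: 10

Derivation:
Step 0 (initial): 3 infected
Step 1: +8 new -> 11 infected
Step 2: +5 new -> 16 infected
Step 3: +3 new -> 19 infected
Step 4: +2 new -> 21 infected
Step 5: +2 new -> 23 infected
Step 6: +1 new -> 24 infected
Step 7: +1 new -> 25 infected
Step 8: +1 new -> 26 infected
Step 9: +1 new -> 27 infected
Step 10: +0 new -> 27 infected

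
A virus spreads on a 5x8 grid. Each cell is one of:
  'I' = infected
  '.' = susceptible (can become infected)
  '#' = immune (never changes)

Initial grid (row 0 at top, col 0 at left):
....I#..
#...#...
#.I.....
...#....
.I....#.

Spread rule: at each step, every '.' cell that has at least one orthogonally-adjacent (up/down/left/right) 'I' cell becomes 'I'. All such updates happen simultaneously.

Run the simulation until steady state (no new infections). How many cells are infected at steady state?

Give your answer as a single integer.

Answer: 34

Derivation:
Step 0 (initial): 3 infected
Step 1: +8 new -> 11 infected
Step 2: +6 new -> 17 infected
Step 3: +4 new -> 21 infected
Step 4: +5 new -> 26 infected
Step 5: +3 new -> 29 infected
Step 6: +3 new -> 32 infected
Step 7: +2 new -> 34 infected
Step 8: +0 new -> 34 infected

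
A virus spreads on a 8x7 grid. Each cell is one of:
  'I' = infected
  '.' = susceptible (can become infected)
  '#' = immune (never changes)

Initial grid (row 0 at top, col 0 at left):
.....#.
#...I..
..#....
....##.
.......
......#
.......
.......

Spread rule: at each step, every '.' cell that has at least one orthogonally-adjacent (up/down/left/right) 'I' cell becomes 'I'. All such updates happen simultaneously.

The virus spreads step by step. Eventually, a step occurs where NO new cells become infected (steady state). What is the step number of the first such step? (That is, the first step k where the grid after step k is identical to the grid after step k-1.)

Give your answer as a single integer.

Step 0 (initial): 1 infected
Step 1: +4 new -> 5 infected
Step 2: +5 new -> 10 infected
Step 3: +5 new -> 15 infected
Step 4: +5 new -> 20 infected
Step 5: +7 new -> 27 infected
Step 6: +6 new -> 33 infected
Step 7: +6 new -> 39 infected
Step 8: +5 new -> 44 infected
Step 9: +4 new -> 48 infected
Step 10: +2 new -> 50 infected
Step 11: +0 new -> 50 infected

Answer: 11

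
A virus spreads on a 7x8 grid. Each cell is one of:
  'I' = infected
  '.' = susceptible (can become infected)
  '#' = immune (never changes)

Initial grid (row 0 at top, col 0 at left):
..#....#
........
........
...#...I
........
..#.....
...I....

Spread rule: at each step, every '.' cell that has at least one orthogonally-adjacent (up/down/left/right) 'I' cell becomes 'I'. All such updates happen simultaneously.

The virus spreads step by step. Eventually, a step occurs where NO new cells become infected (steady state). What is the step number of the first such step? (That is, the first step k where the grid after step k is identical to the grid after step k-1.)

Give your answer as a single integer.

Step 0 (initial): 2 infected
Step 1: +6 new -> 8 infected
Step 2: +9 new -> 17 infected
Step 3: +12 new -> 29 infected
Step 4: +6 new -> 35 infected
Step 5: +6 new -> 41 infected
Step 6: +5 new -> 46 infected
Step 7: +3 new -> 49 infected
Step 8: +2 new -> 51 infected
Step 9: +1 new -> 52 infected
Step 10: +0 new -> 52 infected

Answer: 10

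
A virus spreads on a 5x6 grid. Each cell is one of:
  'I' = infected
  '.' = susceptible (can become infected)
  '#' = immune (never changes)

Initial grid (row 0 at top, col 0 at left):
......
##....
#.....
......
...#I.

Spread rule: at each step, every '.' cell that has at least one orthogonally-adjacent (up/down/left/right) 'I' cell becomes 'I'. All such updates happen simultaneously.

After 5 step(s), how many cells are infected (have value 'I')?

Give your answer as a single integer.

Step 0 (initial): 1 infected
Step 1: +2 new -> 3 infected
Step 2: +3 new -> 6 infected
Step 3: +4 new -> 10 infected
Step 4: +6 new -> 16 infected
Step 5: +6 new -> 22 infected

Answer: 22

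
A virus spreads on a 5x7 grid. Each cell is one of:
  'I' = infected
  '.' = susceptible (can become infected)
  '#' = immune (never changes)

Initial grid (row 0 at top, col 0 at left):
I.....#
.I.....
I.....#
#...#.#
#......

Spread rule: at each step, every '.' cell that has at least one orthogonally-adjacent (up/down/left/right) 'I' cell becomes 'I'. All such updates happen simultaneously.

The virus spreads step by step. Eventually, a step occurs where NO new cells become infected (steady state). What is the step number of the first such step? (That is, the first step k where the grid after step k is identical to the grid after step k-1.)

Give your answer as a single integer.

Step 0 (initial): 3 infected
Step 1: +4 new -> 7 infected
Step 2: +4 new -> 11 infected
Step 3: +5 new -> 16 infected
Step 4: +5 new -> 21 infected
Step 5: +4 new -> 25 infected
Step 6: +2 new -> 27 infected
Step 7: +1 new -> 28 infected
Step 8: +1 new -> 29 infected
Step 9: +0 new -> 29 infected

Answer: 9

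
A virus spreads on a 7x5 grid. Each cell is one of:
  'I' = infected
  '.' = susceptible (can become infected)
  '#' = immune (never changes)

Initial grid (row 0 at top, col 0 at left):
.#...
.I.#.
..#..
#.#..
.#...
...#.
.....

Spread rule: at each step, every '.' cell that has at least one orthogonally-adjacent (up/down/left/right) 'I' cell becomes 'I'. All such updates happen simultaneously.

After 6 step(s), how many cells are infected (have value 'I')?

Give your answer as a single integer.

Answer: 12

Derivation:
Step 0 (initial): 1 infected
Step 1: +3 new -> 4 infected
Step 2: +4 new -> 8 infected
Step 3: +1 new -> 9 infected
Step 4: +1 new -> 10 infected
Step 5: +1 new -> 11 infected
Step 6: +1 new -> 12 infected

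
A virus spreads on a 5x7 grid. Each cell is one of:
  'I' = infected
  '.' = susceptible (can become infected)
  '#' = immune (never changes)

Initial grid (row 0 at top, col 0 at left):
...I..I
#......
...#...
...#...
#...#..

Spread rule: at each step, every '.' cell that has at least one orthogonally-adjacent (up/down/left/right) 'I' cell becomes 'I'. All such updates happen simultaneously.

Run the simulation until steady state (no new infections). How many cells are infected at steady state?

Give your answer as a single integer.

Step 0 (initial): 2 infected
Step 1: +5 new -> 7 infected
Step 2: +5 new -> 12 infected
Step 3: +6 new -> 18 infected
Step 4: +5 new -> 23 infected
Step 5: +4 new -> 27 infected
Step 6: +3 new -> 30 infected
Step 7: +0 new -> 30 infected

Answer: 30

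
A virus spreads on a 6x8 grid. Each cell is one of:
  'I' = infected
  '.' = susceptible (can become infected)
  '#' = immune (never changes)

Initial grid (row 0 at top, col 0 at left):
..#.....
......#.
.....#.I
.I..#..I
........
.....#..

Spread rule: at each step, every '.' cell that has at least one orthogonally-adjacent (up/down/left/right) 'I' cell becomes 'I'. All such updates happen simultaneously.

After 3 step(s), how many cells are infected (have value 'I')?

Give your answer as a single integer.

Step 0 (initial): 3 infected
Step 1: +8 new -> 11 infected
Step 2: +11 new -> 22 infected
Step 3: +10 new -> 32 infected

Answer: 32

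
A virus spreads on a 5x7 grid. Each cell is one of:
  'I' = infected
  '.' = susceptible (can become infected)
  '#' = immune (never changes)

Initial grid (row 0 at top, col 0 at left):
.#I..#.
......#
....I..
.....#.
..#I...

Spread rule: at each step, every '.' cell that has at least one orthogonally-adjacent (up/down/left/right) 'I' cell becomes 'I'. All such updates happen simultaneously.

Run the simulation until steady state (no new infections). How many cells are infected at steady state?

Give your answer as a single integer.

Step 0 (initial): 3 infected
Step 1: +8 new -> 11 infected
Step 2: +8 new -> 19 infected
Step 3: +5 new -> 24 infected
Step 4: +4 new -> 28 infected
Step 5: +1 new -> 29 infected
Step 6: +0 new -> 29 infected

Answer: 29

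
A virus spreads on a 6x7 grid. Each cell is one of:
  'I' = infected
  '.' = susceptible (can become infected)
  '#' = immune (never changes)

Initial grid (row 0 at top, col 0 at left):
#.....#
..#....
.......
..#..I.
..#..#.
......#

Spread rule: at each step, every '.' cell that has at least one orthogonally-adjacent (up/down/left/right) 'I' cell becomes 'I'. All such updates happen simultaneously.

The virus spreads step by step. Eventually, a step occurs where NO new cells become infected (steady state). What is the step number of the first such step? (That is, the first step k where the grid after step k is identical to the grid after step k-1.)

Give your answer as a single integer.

Answer: 9

Derivation:
Step 0 (initial): 1 infected
Step 1: +3 new -> 4 infected
Step 2: +6 new -> 10 infected
Step 3: +6 new -> 16 infected
Step 4: +5 new -> 21 infected
Step 5: +3 new -> 24 infected
Step 6: +5 new -> 29 infected
Step 7: +5 new -> 34 infected
Step 8: +1 new -> 35 infected
Step 9: +0 new -> 35 infected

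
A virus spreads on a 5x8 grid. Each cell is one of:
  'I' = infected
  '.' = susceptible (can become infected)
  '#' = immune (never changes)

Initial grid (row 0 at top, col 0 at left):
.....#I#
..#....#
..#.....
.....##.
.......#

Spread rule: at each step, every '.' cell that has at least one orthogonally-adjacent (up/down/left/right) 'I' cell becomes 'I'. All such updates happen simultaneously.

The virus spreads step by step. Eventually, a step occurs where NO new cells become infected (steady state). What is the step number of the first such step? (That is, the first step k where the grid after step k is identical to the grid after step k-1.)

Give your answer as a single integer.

Answer: 11

Derivation:
Step 0 (initial): 1 infected
Step 1: +1 new -> 2 infected
Step 2: +2 new -> 4 infected
Step 3: +3 new -> 7 infected
Step 4: +4 new -> 11 infected
Step 5: +3 new -> 14 infected
Step 6: +3 new -> 17 infected
Step 7: +4 new -> 21 infected
Step 8: +5 new -> 26 infected
Step 9: +4 new -> 30 infected
Step 10: +2 new -> 32 infected
Step 11: +0 new -> 32 infected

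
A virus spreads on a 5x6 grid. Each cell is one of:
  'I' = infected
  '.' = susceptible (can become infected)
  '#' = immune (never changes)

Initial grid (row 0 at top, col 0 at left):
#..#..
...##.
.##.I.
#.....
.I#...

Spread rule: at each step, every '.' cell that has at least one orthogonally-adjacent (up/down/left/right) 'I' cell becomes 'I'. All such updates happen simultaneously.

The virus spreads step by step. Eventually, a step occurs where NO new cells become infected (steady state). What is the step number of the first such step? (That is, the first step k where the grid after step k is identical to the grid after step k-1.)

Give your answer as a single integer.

Step 0 (initial): 2 infected
Step 1: +5 new -> 7 infected
Step 2: +5 new -> 12 infected
Step 3: +3 new -> 15 infected
Step 4: +1 new -> 16 infected
Step 5: +0 new -> 16 infected

Answer: 5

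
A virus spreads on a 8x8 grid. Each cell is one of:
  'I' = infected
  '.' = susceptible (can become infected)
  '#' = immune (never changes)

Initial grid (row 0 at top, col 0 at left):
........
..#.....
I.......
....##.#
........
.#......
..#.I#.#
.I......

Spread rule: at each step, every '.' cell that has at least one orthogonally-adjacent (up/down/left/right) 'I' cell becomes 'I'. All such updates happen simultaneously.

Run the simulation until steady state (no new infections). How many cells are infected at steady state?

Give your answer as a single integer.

Step 0 (initial): 3 infected
Step 1: +9 new -> 12 infected
Step 2: +11 new -> 23 infected
Step 3: +10 new -> 33 infected
Step 4: +9 new -> 42 infected
Step 5: +5 new -> 47 infected
Step 6: +3 new -> 50 infected
Step 7: +3 new -> 53 infected
Step 8: +2 new -> 55 infected
Step 9: +1 new -> 56 infected
Step 10: +0 new -> 56 infected

Answer: 56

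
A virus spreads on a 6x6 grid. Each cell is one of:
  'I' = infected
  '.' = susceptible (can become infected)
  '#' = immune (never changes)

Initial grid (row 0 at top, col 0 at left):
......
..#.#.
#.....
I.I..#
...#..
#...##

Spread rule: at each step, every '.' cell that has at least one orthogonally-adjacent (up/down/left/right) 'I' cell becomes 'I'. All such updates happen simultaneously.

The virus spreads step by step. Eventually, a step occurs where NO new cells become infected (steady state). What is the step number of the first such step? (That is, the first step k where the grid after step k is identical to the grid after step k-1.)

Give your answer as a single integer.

Answer: 7

Derivation:
Step 0 (initial): 2 infected
Step 1: +5 new -> 7 infected
Step 2: +5 new -> 12 infected
Step 3: +6 new -> 18 infected
Step 4: +5 new -> 23 infected
Step 5: +4 new -> 27 infected
Step 6: +1 new -> 28 infected
Step 7: +0 new -> 28 infected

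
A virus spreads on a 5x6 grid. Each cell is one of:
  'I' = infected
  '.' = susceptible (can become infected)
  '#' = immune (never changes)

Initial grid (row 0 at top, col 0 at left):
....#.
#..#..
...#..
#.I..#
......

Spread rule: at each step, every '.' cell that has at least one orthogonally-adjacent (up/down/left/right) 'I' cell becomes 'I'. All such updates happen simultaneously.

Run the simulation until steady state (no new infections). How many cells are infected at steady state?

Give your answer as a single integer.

Answer: 24

Derivation:
Step 0 (initial): 1 infected
Step 1: +4 new -> 5 infected
Step 2: +5 new -> 10 infected
Step 3: +6 new -> 16 infected
Step 4: +5 new -> 21 infected
Step 5: +2 new -> 23 infected
Step 6: +1 new -> 24 infected
Step 7: +0 new -> 24 infected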